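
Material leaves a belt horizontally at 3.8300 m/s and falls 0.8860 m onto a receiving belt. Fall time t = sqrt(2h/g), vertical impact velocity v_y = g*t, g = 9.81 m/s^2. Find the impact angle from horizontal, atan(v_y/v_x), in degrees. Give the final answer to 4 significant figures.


t = sqrt(2*0.8860/9.81) = 0.425008 s
v_y = 9.81 * 0.425008 = 4.16933 m/s
angle = atan(4.16933 / 3.8300) = 47.43 deg


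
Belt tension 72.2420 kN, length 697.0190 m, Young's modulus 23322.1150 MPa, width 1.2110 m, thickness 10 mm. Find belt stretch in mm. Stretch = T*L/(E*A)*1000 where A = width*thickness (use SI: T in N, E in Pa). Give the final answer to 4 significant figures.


A = 1.2110 * 0.01 = 0.01211 m^2
Stretch = 72.2420*1000 * 697.0190 / (23322.1150e6 * 0.01211) * 1000
Stretch = 178.3 mm


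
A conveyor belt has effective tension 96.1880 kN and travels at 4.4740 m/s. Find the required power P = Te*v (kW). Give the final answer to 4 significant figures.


P = Te * v = 96.1880 * 4.4740
P = 430.3 kW


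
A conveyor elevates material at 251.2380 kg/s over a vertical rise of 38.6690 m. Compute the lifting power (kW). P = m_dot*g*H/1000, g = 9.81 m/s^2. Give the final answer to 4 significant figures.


P = 251.2380 * 9.81 * 38.6690 / 1000
P = 95.31 kW


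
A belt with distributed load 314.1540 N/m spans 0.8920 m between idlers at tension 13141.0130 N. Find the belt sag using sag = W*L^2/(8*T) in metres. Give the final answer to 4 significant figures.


sag = 314.1540 * 0.8920^2 / (8 * 13141.0130)
sag = 0.002378 m


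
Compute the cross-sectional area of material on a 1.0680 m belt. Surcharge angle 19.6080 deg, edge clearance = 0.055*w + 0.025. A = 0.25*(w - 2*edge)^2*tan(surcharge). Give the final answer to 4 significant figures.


edge = 0.055*1.0680 + 0.025 = 0.08374 m
ew = 1.0680 - 2*0.08374 = 0.90052 m
A = 0.25 * 0.90052^2 * tan(19.6080 deg)
A = 0.07222 m^2


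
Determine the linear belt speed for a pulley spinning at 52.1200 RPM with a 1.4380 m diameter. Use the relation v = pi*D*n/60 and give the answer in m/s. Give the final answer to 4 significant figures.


v = pi * 1.4380 * 52.1200 / 60
v = 3.924 m/s


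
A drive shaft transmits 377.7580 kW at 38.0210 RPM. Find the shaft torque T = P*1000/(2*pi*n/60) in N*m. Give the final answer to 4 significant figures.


omega = 2*pi*38.0210/60 = 3.98155 rad/s
T = 377.7580*1000 / 3.98155
T = 94880 N*m


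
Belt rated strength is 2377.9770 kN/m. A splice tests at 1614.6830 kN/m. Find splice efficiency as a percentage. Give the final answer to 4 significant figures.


Eff = 1614.6830 / 2377.9770 * 100
Eff = 67.90 %


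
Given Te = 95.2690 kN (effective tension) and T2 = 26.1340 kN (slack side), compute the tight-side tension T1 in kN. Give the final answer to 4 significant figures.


T1 = Te + T2 = 95.2690 + 26.1340
T1 = 121.4 kN


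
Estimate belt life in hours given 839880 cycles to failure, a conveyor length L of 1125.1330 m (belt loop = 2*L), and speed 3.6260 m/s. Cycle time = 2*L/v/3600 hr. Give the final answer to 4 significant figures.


cycle_time = 2 * 1125.1330 / 3.6260 / 3600 = 0.172387 hr
life = 839880 * 0.172387 = 144800 hours


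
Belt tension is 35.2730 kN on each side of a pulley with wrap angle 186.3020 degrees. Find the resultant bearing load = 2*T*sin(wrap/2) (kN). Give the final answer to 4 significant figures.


F = 2 * 35.2730 * sin(186.3020/2 deg)
F = 70.44 kN


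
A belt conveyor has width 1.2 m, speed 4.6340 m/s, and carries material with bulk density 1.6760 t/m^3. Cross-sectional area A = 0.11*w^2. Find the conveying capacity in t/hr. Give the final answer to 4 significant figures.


A = 0.11 * 1.2^2 = 0.1584 m^2
C = 0.1584 * 4.6340 * 1.6760 * 3600
C = 4429 t/hr


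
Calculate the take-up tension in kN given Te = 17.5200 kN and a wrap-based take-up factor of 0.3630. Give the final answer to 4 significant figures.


T_tu = 17.5200 * 0.3630
T_tu = 6.360 kN


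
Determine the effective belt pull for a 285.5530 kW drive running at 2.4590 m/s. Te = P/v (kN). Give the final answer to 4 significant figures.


Te = P / v = 285.5530 / 2.4590
Te = 116.1 kN


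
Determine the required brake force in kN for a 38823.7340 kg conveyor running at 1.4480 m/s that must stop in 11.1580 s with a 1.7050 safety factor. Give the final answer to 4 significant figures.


F = 38823.7340 * 1.4480 / 11.1580 * 1.7050 / 1000
F = 8.590 kN


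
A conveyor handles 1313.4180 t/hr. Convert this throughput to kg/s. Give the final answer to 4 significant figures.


m_dot = 1313.4180 * 1000 / 3600
m_dot = 364.8 kg/s


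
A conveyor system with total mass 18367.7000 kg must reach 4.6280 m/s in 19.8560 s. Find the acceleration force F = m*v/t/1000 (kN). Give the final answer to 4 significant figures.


F = 18367.7000 * 4.6280 / 19.8560 / 1000
F = 4.281 kN


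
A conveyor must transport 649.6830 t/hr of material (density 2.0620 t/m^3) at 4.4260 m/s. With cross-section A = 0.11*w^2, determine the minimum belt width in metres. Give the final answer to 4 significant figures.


A_req = 649.6830 / (4.4260 * 2.0620 * 3600) = 0.0197742 m^2
w = sqrt(0.0197742 / 0.11)
w = 0.4240 m


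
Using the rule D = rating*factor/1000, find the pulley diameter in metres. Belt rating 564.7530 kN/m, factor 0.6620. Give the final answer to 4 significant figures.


D = 564.7530 * 0.6620 / 1000
D = 0.3739 m


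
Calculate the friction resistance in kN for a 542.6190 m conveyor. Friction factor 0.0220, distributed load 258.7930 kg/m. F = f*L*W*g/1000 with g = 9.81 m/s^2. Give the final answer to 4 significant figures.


F = 0.0220 * 542.6190 * 258.7930 * 9.81 / 1000
F = 30.31 kN


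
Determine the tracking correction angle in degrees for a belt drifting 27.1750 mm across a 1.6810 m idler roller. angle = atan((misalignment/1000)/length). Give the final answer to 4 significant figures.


misalign_m = 27.1750 / 1000 = 0.027175 m
angle = atan(0.027175 / 1.6810)
angle = 0.9262 deg


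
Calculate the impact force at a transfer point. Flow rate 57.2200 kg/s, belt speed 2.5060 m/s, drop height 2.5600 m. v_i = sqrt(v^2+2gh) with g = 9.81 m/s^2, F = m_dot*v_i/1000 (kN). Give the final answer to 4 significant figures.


v_i = sqrt(2.5060^2 + 2*9.81*2.5600) = 7.51713 m/s
F = 57.2200 * 7.51713 / 1000
F = 0.4301 kN


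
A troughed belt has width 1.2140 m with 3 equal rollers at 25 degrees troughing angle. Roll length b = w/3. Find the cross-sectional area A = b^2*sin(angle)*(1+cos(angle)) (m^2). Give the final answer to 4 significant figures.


b = 1.2140/3 = 0.404667 m
A = 0.404667^2 * sin(25 deg) * (1 + cos(25 deg))
A = 0.1319 m^2


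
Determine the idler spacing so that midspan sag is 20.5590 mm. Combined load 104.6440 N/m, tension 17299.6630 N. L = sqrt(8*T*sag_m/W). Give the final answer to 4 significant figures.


sag = 20.5590/1000 = 0.020559 m
L = sqrt(8 * 17299.6630 * 0.020559 / 104.6440)
L = 5.214 m


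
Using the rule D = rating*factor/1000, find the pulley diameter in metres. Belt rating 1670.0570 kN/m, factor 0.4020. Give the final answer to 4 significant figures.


D = 1670.0570 * 0.4020 / 1000
D = 0.6714 m


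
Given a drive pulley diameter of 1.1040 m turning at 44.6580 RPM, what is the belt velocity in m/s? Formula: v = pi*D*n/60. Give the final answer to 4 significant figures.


v = pi * 1.1040 * 44.6580 / 60
v = 2.581 m/s


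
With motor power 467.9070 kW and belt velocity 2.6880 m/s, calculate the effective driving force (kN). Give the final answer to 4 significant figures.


Te = P / v = 467.9070 / 2.6880
Te = 174.1 kN


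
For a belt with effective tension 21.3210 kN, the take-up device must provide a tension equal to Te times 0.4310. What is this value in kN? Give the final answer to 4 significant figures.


T_tu = 21.3210 * 0.4310
T_tu = 9.189 kN


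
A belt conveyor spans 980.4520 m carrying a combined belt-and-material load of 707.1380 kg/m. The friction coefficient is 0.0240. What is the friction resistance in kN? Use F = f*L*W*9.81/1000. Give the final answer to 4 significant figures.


F = 0.0240 * 980.4520 * 707.1380 * 9.81 / 1000
F = 163.2 kN


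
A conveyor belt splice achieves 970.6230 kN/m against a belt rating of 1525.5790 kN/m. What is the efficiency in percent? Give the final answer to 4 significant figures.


Eff = 970.6230 / 1525.5790 * 100
Eff = 63.62 %


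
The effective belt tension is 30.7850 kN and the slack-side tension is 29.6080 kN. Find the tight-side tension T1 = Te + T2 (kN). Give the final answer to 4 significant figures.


T1 = Te + T2 = 30.7850 + 29.6080
T1 = 60.39 kN


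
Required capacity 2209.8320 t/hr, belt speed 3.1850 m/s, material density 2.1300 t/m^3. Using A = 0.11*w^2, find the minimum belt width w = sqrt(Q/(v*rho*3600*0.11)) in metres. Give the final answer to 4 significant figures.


A_req = 2209.8320 / (3.1850 * 2.1300 * 3600) = 0.0904832 m^2
w = sqrt(0.0904832 / 0.11)
w = 0.9070 m


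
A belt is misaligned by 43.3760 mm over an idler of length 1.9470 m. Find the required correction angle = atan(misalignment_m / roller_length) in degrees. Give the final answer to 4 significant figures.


misalign_m = 43.3760 / 1000 = 0.043376 m
angle = atan(0.043376 / 1.9470)
angle = 1.276 deg


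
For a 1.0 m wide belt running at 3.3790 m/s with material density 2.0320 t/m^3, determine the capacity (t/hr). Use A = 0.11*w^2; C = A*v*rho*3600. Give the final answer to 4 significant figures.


A = 0.11 * 1.0^2 = 0.11 m^2
C = 0.11 * 3.3790 * 2.0320 * 3600
C = 2719 t/hr


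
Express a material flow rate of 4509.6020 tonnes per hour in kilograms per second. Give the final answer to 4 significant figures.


m_dot = 4509.6020 * 1000 / 3600
m_dot = 1253 kg/s


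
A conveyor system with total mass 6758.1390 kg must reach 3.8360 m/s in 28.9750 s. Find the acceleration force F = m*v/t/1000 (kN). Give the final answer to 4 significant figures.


F = 6758.1390 * 3.8360 / 28.9750 / 1000
F = 0.8947 kN


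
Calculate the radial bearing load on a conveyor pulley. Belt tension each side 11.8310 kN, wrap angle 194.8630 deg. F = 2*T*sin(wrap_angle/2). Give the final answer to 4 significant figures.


F = 2 * 11.8310 * sin(194.8630/2 deg)
F = 23.46 kN


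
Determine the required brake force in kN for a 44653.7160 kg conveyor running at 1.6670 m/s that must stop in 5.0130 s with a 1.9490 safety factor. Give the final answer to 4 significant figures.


F = 44653.7160 * 1.6670 / 5.0130 * 1.9490 / 1000
F = 28.94 kN


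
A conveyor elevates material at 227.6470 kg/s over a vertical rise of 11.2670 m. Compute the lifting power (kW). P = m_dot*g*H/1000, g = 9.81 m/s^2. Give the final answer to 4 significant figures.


P = 227.6470 * 9.81 * 11.2670 / 1000
P = 25.16 kW


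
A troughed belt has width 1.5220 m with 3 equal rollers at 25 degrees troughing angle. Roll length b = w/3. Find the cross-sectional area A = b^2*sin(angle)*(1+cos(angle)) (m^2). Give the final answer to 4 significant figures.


b = 1.5220/3 = 0.507333 m
A = 0.507333^2 * sin(25 deg) * (1 + cos(25 deg))
A = 0.2074 m^2


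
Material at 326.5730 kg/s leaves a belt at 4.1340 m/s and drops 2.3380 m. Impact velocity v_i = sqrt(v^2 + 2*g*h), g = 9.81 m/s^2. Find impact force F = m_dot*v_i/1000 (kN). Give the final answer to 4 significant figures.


v_i = sqrt(4.1340^2 + 2*9.81*2.3380) = 7.93483 m/s
F = 326.5730 * 7.93483 / 1000
F = 2.591 kN


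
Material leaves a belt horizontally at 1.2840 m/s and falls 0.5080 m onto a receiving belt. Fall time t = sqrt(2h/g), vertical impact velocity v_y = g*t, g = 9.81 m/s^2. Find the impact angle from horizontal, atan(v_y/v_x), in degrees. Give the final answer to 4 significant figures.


t = sqrt(2*0.5080/9.81) = 0.321819 s
v_y = 9.81 * 0.321819 = 3.15704 m/s
angle = atan(3.15704 / 1.2840) = 67.87 deg


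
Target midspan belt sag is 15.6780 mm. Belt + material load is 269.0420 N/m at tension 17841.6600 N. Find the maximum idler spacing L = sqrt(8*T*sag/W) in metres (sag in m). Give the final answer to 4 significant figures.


sag = 15.6780/1000 = 0.015678 m
L = sqrt(8 * 17841.6600 * 0.015678 / 269.0420)
L = 2.884 m


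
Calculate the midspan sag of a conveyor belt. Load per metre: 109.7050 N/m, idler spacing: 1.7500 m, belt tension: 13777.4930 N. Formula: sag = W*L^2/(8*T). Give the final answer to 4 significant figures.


sag = 109.7050 * 1.7500^2 / (8 * 13777.4930)
sag = 0.003048 m


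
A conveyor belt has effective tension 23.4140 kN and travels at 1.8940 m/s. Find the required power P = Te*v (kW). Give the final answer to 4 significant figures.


P = Te * v = 23.4140 * 1.8940
P = 44.35 kW


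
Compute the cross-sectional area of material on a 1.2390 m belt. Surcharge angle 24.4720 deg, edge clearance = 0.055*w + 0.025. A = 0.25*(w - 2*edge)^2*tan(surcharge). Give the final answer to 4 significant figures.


edge = 0.055*1.2390 + 0.025 = 0.093145 m
ew = 1.2390 - 2*0.093145 = 1.05271 m
A = 0.25 * 1.05271^2 * tan(24.4720 deg)
A = 0.1261 m^2


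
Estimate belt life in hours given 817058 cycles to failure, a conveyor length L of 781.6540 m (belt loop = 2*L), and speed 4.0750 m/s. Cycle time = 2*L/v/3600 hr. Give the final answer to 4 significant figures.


cycle_time = 2 * 781.6540 / 4.0750 / 3600 = 0.106565 hr
life = 817058 * 0.106565 = 87070 hours


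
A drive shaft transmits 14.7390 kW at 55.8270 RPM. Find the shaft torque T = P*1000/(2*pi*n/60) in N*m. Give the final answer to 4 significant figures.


omega = 2*pi*55.8270/60 = 5.84619 rad/s
T = 14.7390*1000 / 5.84619
T = 2521 N*m


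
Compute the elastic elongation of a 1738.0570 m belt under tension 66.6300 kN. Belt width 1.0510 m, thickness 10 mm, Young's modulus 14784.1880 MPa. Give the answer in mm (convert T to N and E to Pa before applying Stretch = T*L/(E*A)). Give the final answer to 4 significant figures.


A = 1.0510 * 0.01 = 0.01051 m^2
Stretch = 66.6300*1000 * 1738.0570 / (14784.1880e6 * 0.01051) * 1000
Stretch = 745.3 mm


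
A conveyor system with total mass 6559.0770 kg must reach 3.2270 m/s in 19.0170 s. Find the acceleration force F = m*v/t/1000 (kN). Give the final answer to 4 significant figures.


F = 6559.0770 * 3.2270 / 19.0170 / 1000
F = 1.113 kN


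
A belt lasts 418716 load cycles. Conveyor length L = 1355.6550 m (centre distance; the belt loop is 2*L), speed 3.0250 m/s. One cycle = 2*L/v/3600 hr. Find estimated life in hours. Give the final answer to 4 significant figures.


cycle_time = 2 * 1355.6550 / 3.0250 / 3600 = 0.248972 hr
life = 418716 * 0.248972 = 104200 hours


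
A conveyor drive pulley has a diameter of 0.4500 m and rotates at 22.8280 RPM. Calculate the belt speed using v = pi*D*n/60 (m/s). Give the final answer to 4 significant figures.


v = pi * 0.4500 * 22.8280 / 60
v = 0.5379 m/s


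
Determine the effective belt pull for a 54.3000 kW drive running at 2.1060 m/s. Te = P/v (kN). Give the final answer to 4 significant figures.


Te = P / v = 54.3000 / 2.1060
Te = 25.78 kN


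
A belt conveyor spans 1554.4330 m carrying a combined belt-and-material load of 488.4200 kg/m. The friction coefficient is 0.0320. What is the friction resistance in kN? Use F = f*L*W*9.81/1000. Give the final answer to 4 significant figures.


F = 0.0320 * 1554.4330 * 488.4200 * 9.81 / 1000
F = 238.3 kN


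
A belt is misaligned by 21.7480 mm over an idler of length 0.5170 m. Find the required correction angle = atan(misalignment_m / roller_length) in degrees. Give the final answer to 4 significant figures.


misalign_m = 21.7480 / 1000 = 0.021748 m
angle = atan(0.021748 / 0.5170)
angle = 2.409 deg


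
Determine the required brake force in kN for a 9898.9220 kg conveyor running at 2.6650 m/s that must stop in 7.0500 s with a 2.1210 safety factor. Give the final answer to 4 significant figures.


F = 9898.9220 * 2.6650 / 7.0500 * 2.1210 / 1000
F = 7.937 kN


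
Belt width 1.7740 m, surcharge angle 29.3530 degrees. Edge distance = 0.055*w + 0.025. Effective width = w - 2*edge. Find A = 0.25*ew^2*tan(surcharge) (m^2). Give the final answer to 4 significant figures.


edge = 0.055*1.7740 + 0.025 = 0.12257 m
ew = 1.7740 - 2*0.12257 = 1.52886 m
A = 0.25 * 1.52886^2 * tan(29.3530 deg)
A = 0.3286 m^2


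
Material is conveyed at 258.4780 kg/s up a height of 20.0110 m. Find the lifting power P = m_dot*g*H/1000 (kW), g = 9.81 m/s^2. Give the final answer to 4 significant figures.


P = 258.4780 * 9.81 * 20.0110 / 1000
P = 50.74 kW


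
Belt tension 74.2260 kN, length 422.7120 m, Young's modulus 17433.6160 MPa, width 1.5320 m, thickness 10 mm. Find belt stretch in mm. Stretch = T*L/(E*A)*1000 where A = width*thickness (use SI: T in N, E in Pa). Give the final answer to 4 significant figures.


A = 1.5320 * 0.01 = 0.01532 m^2
Stretch = 74.2260*1000 * 422.7120 / (17433.6160e6 * 0.01532) * 1000
Stretch = 117.5 mm


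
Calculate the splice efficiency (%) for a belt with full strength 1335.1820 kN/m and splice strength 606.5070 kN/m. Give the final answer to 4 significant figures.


Eff = 606.5070 / 1335.1820 * 100
Eff = 45.43 %


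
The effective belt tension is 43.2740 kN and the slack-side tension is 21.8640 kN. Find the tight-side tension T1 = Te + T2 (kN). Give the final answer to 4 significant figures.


T1 = Te + T2 = 43.2740 + 21.8640
T1 = 65.14 kN


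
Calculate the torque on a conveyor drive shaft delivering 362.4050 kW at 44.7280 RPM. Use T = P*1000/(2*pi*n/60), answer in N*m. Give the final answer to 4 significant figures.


omega = 2*pi*44.7280/60 = 4.68391 rad/s
T = 362.4050*1000 / 4.68391
T = 77370 N*m


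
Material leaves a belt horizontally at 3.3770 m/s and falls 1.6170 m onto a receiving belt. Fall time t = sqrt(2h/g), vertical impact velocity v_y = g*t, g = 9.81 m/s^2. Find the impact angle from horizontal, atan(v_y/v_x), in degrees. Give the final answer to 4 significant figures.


t = sqrt(2*1.6170/9.81) = 0.574163 s
v_y = 9.81 * 0.574163 = 5.63254 m/s
angle = atan(5.63254 / 3.3770) = 59.06 deg


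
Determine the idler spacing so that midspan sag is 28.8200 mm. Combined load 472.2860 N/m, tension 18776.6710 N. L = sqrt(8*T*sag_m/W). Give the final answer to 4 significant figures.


sag = 28.8200/1000 = 0.028820 m
L = sqrt(8 * 18776.6710 * 0.028820 / 472.2860)
L = 3.028 m


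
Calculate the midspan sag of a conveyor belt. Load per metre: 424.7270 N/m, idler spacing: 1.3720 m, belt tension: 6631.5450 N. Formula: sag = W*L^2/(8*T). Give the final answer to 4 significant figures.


sag = 424.7270 * 1.3720^2 / (8 * 6631.5450)
sag = 0.01507 m


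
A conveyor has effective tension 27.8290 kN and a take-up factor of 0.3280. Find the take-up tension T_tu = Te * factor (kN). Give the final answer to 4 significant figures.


T_tu = 27.8290 * 0.3280
T_tu = 9.128 kN


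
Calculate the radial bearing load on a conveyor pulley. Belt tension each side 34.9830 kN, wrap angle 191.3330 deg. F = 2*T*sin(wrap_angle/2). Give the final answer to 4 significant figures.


F = 2 * 34.9830 * sin(191.3330/2 deg)
F = 69.62 kN


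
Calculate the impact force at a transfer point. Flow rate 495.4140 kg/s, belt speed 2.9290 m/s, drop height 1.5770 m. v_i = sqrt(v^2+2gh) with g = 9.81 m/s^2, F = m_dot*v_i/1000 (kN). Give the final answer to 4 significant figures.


v_i = sqrt(2.9290^2 + 2*9.81*1.5770) = 6.28648 m/s
F = 495.4140 * 6.28648 / 1000
F = 3.114 kN


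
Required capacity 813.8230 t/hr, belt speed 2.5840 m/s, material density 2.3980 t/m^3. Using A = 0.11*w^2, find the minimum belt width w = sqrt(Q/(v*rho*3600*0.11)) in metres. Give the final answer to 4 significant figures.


A_req = 813.8230 / (2.5840 * 2.3980 * 3600) = 0.0364826 m^2
w = sqrt(0.0364826 / 0.11)
w = 0.5759 m


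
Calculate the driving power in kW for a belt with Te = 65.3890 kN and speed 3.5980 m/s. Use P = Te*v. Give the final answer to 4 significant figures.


P = Te * v = 65.3890 * 3.5980
P = 235.3 kW


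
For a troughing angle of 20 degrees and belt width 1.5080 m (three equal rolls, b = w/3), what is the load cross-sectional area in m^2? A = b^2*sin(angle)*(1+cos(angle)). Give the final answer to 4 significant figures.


b = 1.5080/3 = 0.502667 m
A = 0.502667^2 * sin(20 deg) * (1 + cos(20 deg))
A = 0.1676 m^2


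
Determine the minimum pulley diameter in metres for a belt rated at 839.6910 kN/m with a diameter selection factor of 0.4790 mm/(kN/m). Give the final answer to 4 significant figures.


D = 839.6910 * 0.4790 / 1000
D = 0.4022 m


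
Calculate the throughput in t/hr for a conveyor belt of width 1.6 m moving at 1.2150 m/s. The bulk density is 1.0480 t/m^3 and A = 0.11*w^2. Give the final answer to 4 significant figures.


A = 0.11 * 1.6^2 = 0.2816 m^2
C = 0.2816 * 1.2150 * 1.0480 * 3600
C = 1291 t/hr


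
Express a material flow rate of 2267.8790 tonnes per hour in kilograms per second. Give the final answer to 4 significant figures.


m_dot = 2267.8790 * 1000 / 3600
m_dot = 630.0 kg/s


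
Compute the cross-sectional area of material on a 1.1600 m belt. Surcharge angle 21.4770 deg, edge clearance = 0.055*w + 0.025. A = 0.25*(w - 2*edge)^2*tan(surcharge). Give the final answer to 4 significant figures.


edge = 0.055*1.1600 + 0.025 = 0.0888 m
ew = 1.1600 - 2*0.0888 = 0.9824 m
A = 0.25 * 0.9824^2 * tan(21.4770 deg)
A = 0.09493 m^2


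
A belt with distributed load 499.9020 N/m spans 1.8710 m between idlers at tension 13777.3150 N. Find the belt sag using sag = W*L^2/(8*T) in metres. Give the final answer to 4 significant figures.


sag = 499.9020 * 1.8710^2 / (8 * 13777.3150)
sag = 0.01588 m


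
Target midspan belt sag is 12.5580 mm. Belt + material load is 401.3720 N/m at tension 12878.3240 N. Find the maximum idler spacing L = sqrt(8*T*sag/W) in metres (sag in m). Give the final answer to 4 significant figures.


sag = 12.5580/1000 = 0.012558 m
L = sqrt(8 * 12878.3240 * 0.012558 / 401.3720)
L = 1.795 m


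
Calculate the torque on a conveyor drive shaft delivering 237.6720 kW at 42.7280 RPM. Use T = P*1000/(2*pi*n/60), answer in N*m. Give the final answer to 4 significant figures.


omega = 2*pi*42.7280/60 = 4.47447 rad/s
T = 237.6720*1000 / 4.47447
T = 53120 N*m


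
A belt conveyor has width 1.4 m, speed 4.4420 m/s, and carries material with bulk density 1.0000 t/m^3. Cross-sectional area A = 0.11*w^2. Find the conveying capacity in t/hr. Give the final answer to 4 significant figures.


A = 0.11 * 1.4^2 = 0.2156 m^2
C = 0.2156 * 4.4420 * 1.0000 * 3600
C = 3448 t/hr


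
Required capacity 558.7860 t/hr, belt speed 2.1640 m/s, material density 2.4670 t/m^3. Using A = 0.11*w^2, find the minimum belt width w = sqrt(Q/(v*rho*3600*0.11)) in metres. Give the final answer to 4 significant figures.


A_req = 558.7860 / (2.1640 * 2.4670 * 3600) = 0.0290748 m^2
w = sqrt(0.0290748 / 0.11)
w = 0.5141 m


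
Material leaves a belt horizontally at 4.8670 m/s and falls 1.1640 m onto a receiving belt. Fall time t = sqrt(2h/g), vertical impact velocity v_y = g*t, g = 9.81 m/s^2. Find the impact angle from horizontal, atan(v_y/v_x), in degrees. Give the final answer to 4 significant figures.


t = sqrt(2*1.1640/9.81) = 0.487144 s
v_y = 9.81 * 0.487144 = 4.77888 m/s
angle = atan(4.77888 / 4.8670) = 44.48 deg


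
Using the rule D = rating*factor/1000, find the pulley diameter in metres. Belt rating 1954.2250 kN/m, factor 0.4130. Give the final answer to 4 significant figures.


D = 1954.2250 * 0.4130 / 1000
D = 0.8071 m


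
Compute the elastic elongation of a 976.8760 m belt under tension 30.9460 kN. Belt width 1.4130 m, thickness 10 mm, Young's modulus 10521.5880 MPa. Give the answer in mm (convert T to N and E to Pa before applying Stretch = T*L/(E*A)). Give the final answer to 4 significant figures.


A = 1.4130 * 0.01 = 0.01413 m^2
Stretch = 30.9460*1000 * 976.8760 / (10521.5880e6 * 0.01413) * 1000
Stretch = 203.3 mm


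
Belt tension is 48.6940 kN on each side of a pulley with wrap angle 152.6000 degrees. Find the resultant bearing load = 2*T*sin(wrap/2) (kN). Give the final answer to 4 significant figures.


F = 2 * 48.6940 * sin(152.6000/2 deg)
F = 94.62 kN


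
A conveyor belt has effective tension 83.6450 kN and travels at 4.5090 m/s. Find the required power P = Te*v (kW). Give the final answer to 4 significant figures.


P = Te * v = 83.6450 * 4.5090
P = 377.2 kW


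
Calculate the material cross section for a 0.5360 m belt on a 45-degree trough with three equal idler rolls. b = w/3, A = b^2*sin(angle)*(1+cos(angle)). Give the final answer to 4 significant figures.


b = 0.5360/3 = 0.178667 m
A = 0.178667^2 * sin(45 deg) * (1 + cos(45 deg))
A = 0.03853 m^2


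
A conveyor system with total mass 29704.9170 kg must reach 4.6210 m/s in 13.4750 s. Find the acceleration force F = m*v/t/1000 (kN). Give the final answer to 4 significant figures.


F = 29704.9170 * 4.6210 / 13.4750 / 1000
F = 10.19 kN


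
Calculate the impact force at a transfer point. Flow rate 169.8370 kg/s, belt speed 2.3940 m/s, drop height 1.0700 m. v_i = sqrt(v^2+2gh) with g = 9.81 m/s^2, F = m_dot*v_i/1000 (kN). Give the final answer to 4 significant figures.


v_i = sqrt(2.3940^2 + 2*9.81*1.0700) = 5.16959 m/s
F = 169.8370 * 5.16959 / 1000
F = 0.8780 kN


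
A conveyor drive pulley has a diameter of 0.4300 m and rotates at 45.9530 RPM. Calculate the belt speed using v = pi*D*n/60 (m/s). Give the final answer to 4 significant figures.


v = pi * 0.4300 * 45.9530 / 60
v = 1.035 m/s


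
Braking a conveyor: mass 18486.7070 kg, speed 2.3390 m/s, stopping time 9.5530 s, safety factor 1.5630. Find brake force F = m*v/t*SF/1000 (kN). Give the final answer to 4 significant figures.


F = 18486.7070 * 2.3390 / 9.5530 * 1.5630 / 1000
F = 7.075 kN


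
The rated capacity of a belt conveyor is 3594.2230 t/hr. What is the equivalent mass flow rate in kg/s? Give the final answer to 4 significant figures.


m_dot = 3594.2230 * 1000 / 3600
m_dot = 998.4 kg/s


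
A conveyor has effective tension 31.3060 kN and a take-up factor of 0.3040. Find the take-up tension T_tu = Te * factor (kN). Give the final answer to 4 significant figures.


T_tu = 31.3060 * 0.3040
T_tu = 9.517 kN


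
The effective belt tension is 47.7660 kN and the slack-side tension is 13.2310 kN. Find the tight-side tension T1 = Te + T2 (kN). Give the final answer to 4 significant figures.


T1 = Te + T2 = 47.7660 + 13.2310
T1 = 61.00 kN


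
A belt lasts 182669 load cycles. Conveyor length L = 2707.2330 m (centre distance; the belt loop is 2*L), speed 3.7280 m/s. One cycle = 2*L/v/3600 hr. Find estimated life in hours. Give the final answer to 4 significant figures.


cycle_time = 2 * 2707.2330 / 3.7280 / 3600 = 0.403438 hr
life = 182669 * 0.403438 = 73700 hours


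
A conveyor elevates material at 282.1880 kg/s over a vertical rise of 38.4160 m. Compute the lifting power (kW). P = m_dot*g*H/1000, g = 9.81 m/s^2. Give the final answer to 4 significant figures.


P = 282.1880 * 9.81 * 38.4160 / 1000
P = 106.3 kW


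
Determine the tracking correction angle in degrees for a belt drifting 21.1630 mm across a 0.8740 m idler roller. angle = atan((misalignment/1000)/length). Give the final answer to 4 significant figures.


misalign_m = 21.1630 / 1000 = 0.021163 m
angle = atan(0.021163 / 0.8740)
angle = 1.387 deg


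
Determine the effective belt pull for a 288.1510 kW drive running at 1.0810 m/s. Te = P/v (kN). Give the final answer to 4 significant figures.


Te = P / v = 288.1510 / 1.0810
Te = 266.6 kN


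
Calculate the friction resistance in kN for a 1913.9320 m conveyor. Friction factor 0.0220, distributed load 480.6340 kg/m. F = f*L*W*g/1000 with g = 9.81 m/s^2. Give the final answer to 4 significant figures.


F = 0.0220 * 1913.9320 * 480.6340 * 9.81 / 1000
F = 198.5 kN


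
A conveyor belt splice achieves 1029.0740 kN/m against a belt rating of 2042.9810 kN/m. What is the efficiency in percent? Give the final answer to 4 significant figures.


Eff = 1029.0740 / 2042.9810 * 100
Eff = 50.37 %


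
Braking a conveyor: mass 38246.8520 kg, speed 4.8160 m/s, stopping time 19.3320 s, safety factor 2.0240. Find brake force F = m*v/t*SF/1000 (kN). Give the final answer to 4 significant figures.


F = 38246.8520 * 4.8160 / 19.3320 * 2.0240 / 1000
F = 19.28 kN


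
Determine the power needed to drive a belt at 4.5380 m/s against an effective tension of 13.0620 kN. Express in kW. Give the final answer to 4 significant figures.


P = Te * v = 13.0620 * 4.5380
P = 59.28 kW


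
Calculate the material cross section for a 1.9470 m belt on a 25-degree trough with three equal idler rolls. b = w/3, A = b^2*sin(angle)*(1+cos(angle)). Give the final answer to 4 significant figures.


b = 1.9470/3 = 0.649 m
A = 0.649^2 * sin(25 deg) * (1 + cos(25 deg))
A = 0.3393 m^2


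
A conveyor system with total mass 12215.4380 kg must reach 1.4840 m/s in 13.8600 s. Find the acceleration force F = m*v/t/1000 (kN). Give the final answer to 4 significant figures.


F = 12215.4380 * 1.4840 / 13.8600 / 1000
F = 1.308 kN


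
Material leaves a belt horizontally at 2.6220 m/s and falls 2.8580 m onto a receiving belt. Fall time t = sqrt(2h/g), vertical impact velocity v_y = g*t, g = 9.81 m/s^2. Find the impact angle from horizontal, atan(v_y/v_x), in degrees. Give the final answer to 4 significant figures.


t = sqrt(2*2.8580/9.81) = 0.763329 s
v_y = 9.81 * 0.763329 = 7.48826 m/s
angle = atan(7.48826 / 2.6220) = 70.70 deg


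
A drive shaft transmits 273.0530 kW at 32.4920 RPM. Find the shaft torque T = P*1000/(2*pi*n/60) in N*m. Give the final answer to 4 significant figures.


omega = 2*pi*32.4920/60 = 3.40255 rad/s
T = 273.0530*1000 / 3.40255
T = 80250 N*m


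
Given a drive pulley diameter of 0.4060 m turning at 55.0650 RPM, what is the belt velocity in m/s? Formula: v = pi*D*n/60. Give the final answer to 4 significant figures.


v = pi * 0.4060 * 55.0650 / 60
v = 1.171 m/s


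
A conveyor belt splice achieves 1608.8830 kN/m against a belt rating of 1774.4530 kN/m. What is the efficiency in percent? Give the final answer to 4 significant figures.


Eff = 1608.8830 / 1774.4530 * 100
Eff = 90.67 %


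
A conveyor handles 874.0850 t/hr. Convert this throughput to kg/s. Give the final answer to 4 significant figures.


m_dot = 874.0850 * 1000 / 3600
m_dot = 242.8 kg/s


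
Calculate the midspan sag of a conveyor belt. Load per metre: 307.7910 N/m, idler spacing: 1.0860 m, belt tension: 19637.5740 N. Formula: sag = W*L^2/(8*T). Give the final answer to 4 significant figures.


sag = 307.7910 * 1.0860^2 / (8 * 19637.5740)
sag = 0.002311 m


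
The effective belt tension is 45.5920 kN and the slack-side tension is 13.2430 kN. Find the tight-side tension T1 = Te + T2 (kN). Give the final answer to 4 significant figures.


T1 = Te + T2 = 45.5920 + 13.2430
T1 = 58.84 kN


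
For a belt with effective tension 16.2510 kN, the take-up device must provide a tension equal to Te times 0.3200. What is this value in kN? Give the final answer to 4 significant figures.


T_tu = 16.2510 * 0.3200
T_tu = 5.200 kN


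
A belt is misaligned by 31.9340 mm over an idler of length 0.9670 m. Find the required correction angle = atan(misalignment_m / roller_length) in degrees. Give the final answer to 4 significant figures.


misalign_m = 31.9340 / 1000 = 0.031934 m
angle = atan(0.031934 / 0.9670)
angle = 1.891 deg


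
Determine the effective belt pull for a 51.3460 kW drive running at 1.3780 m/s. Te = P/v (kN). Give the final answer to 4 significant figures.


Te = P / v = 51.3460 / 1.3780
Te = 37.26 kN


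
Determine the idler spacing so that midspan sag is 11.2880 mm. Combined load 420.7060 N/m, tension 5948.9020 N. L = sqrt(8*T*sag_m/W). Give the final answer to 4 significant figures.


sag = 11.2880/1000 = 0.011288 m
L = sqrt(8 * 5948.9020 * 0.011288 / 420.7060)
L = 1.130 m


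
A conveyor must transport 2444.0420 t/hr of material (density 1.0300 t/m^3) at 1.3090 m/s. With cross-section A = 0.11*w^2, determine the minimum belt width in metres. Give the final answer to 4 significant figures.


A_req = 2444.0420 / (1.3090 * 1.0300 * 3600) = 0.503535 m^2
w = sqrt(0.503535 / 0.11)
w = 2.140 m


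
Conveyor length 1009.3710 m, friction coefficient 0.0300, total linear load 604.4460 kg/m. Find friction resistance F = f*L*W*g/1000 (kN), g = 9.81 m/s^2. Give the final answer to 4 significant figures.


F = 0.0300 * 1009.3710 * 604.4460 * 9.81 / 1000
F = 179.6 kN


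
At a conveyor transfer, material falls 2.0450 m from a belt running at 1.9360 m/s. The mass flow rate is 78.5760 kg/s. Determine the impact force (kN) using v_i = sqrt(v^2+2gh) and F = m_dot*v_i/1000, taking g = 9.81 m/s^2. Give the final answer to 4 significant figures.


v_i = sqrt(1.9360^2 + 2*9.81*2.0450) = 6.62352 m/s
F = 78.5760 * 6.62352 / 1000
F = 0.5204 kN


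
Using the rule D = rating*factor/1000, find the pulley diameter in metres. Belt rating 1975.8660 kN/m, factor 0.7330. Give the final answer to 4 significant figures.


D = 1975.8660 * 0.7330 / 1000
D = 1.448 m


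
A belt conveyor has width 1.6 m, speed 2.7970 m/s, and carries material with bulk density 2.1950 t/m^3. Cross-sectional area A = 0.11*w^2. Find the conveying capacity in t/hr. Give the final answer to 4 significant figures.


A = 0.11 * 1.6^2 = 0.2816 m^2
C = 0.2816 * 2.7970 * 2.1950 * 3600
C = 6224 t/hr


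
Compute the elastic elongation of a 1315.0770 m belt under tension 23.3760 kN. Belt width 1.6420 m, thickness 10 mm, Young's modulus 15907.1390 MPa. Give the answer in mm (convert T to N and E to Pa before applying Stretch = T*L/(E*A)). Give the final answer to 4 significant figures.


A = 1.6420 * 0.01 = 0.01642 m^2
Stretch = 23.3760*1000 * 1315.0770 / (15907.1390e6 * 0.01642) * 1000
Stretch = 117.7 mm


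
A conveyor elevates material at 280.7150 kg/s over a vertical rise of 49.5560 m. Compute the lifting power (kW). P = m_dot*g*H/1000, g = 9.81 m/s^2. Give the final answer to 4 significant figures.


P = 280.7150 * 9.81 * 49.5560 / 1000
P = 136.5 kW


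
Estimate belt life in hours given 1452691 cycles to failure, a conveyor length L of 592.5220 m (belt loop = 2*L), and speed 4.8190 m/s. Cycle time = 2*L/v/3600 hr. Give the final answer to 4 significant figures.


cycle_time = 2 * 592.5220 / 4.8190 / 3600 = 0.0683085 hr
life = 1452691 * 0.0683085 = 99230 hours


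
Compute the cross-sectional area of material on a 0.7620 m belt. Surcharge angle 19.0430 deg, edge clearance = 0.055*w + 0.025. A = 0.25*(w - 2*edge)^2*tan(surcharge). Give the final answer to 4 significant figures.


edge = 0.055*0.7620 + 0.025 = 0.06691 m
ew = 0.7620 - 2*0.06691 = 0.62818 m
A = 0.25 * 0.62818^2 * tan(19.0430 deg)
A = 0.03405 m^2


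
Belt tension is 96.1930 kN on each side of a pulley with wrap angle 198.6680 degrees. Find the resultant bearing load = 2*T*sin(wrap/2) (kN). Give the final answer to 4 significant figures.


F = 2 * 96.1930 * sin(198.6680/2 deg)
F = 189.8 kN


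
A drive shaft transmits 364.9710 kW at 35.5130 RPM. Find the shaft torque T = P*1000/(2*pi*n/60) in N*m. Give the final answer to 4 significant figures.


omega = 2*pi*35.5130/60 = 3.71891 rad/s
T = 364.9710*1000 / 3.71891
T = 98140 N*m


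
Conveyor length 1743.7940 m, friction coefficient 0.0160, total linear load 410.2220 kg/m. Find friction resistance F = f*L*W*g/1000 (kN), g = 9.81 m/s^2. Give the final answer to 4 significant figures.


F = 0.0160 * 1743.7940 * 410.2220 * 9.81 / 1000
F = 112.3 kN


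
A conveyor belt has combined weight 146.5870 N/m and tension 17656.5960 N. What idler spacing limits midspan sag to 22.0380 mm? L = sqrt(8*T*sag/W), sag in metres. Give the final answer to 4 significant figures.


sag = 22.0380/1000 = 0.022038 m
L = sqrt(8 * 17656.5960 * 0.022038 / 146.5870)
L = 4.608 m


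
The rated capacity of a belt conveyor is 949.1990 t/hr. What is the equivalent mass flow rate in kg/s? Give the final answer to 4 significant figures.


m_dot = 949.1990 * 1000 / 3600
m_dot = 263.7 kg/s


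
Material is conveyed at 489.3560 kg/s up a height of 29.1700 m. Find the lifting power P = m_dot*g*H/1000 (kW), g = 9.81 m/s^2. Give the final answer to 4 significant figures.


P = 489.3560 * 9.81 * 29.1700 / 1000
P = 140.0 kW


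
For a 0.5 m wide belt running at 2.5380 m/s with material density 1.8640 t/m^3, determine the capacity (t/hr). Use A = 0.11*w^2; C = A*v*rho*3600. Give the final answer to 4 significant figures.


A = 0.11 * 0.5^2 = 0.0275 m^2
C = 0.0275 * 2.5380 * 1.8640 * 3600
C = 468.4 t/hr


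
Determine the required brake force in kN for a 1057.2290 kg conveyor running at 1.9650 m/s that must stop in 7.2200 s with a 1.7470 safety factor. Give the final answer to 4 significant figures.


F = 1057.2290 * 1.9650 / 7.2200 * 1.7470 / 1000
F = 0.5027 kN


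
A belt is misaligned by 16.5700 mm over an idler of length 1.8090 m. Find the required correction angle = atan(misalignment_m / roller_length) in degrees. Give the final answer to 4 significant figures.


misalign_m = 16.5700 / 1000 = 0.016570 m
angle = atan(0.016570 / 1.8090)
angle = 0.5248 deg


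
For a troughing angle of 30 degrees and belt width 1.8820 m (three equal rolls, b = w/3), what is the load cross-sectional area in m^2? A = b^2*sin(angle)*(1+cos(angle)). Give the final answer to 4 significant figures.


b = 1.8820/3 = 0.627333 m
A = 0.627333^2 * sin(30 deg) * (1 + cos(30 deg))
A = 0.3672 m^2


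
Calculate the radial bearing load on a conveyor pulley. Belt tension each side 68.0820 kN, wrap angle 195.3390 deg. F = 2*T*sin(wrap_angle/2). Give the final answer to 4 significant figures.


F = 2 * 68.0820 * sin(195.3390/2 deg)
F = 134.9 kN


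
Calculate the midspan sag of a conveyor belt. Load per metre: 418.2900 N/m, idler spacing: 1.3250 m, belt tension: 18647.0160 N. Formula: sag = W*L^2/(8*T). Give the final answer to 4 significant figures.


sag = 418.2900 * 1.3250^2 / (8 * 18647.0160)
sag = 0.004923 m


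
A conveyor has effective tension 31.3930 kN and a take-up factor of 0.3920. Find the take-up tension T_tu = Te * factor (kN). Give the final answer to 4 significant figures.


T_tu = 31.3930 * 0.3920
T_tu = 12.31 kN


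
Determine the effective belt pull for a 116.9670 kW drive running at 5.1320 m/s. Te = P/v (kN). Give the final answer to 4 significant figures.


Te = P / v = 116.9670 / 5.1320
Te = 22.79 kN


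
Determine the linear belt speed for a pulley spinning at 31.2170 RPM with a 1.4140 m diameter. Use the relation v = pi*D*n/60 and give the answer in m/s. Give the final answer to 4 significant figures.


v = pi * 1.4140 * 31.2170 / 60
v = 2.311 m/s


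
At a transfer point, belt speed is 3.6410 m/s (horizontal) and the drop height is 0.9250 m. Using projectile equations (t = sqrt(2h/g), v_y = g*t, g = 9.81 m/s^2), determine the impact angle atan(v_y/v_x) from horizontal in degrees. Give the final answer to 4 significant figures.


t = sqrt(2*0.9250/9.81) = 0.434262 s
v_y = 9.81 * 0.434262 = 4.26011 m/s
angle = atan(4.26011 / 3.6410) = 49.48 deg


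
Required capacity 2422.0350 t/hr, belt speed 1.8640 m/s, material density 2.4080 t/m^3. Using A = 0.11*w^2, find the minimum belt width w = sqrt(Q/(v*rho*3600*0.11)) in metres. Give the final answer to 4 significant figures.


A_req = 2422.0350 / (1.8640 * 2.4080 * 3600) = 0.149891 m^2
w = sqrt(0.149891 / 0.11)
w = 1.167 m


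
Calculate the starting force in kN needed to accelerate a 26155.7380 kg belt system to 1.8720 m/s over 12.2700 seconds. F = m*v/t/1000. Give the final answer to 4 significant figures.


F = 26155.7380 * 1.8720 / 12.2700 / 1000
F = 3.991 kN


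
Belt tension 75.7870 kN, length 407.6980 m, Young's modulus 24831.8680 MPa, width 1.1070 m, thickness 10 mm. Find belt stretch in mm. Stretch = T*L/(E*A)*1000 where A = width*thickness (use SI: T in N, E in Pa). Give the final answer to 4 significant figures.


A = 1.1070 * 0.01 = 0.01107 m^2
Stretch = 75.7870*1000 * 407.6980 / (24831.8680e6 * 0.01107) * 1000
Stretch = 112.4 mm
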